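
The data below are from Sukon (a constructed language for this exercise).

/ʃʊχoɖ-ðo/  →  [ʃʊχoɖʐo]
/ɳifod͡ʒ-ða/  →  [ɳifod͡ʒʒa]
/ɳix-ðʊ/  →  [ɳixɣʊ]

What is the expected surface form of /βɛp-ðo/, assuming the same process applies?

The data show progressive place assimilation: /ð/ → [ʐ] after /ɖ/; /ð/ → [ʒ] after /d͡ʒ/; /ð/ → [ɣ] after /x/. In each pair only place changes, matching the preceding consonant, while manner and voice stay constant.
The rule targets /ð/ (voiced dental fricative), which sits after the trigger /p/ (bilabial).
Changing only its place to bilabial gives [β] — the voiced bilabial fricative.

[βɛpβo]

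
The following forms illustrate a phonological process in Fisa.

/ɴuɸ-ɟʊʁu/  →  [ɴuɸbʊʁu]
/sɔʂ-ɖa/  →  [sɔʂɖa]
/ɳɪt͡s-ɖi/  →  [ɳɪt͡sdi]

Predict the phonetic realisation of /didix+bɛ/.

[didixgɛ]

The data show progressive place assimilation: /ɟ/ → [b] after /ɸ/; /ɖ/ → [d] after /t͡s/. In each pair only place changes, matching the preceding consonant, while manner and voice stay constant.
No alternation appears in [sɔʂɖa]: there the adjacent consonants already agree in place (/ɖ/ and /ʂ/ are both retroflex), so this form is consistent with the same rule.
/b/ is a voiced bilabial stop. The preceding trigger /x/ is velar, so /b/ must become velar as well.
A voiced velar stop is [g], so the surface segment is [g].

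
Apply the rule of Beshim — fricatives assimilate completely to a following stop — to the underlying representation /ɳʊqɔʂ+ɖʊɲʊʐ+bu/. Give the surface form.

[ɳʊqɔɖɖʊɲʊbbu]

/ʂ/ is the segment targeted by the rule; it sits immediately before /ɖ/, so it assimilates completely and surfaces as [ɖ].
At the second juncture, /ʐ/ likewise becomes [b] adjacent to /b/.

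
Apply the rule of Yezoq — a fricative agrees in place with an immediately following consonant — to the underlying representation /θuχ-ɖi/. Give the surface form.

[θuʂɖi]

The rule targets /χ/ (voiceless uvular fricative), which sits before the trigger /ɖ/ (retroflex).
Changing only its place to retroflex gives [ʂ] — the voiceless retroflex fricative.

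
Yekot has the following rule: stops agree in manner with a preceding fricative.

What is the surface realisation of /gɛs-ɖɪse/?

The rule targets /ɖ/ (voiced retroflex stop), which sits after the trigger /s/ (fricative).
A voiced retroflex fricative is [ʐ], so the surface segment is [ʐ].

[gɛsʐɪse]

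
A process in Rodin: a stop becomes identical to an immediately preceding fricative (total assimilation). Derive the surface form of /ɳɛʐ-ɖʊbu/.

/ɖ/ is the segment targeted by the rule; it sits immediately after /ʐ/, so it assimilates completely and surfaces as [ʐ].

[ɳɛʐʐʊbu]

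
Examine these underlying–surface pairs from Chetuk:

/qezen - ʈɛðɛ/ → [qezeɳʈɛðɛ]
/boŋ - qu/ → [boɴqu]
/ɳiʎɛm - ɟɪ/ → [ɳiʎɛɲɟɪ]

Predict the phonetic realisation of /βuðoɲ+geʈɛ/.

The data show regressive place assimilation: /n/ → [ɳ] before /ʈ/; /ŋ/ → [ɴ] before /q/; /m/ → [ɲ] before /ɟ/. In each pair only place changes, matching the following consonant, while manner and voice stay constant.
/ɲ/ is a voiced palatal nasal. The following trigger /g/ is velar, so /ɲ/ must become velar as well.
The voiced velar nasal is [ŋ], so /ɲ/ → [ŋ].

[βuðoŋgeʈɛ]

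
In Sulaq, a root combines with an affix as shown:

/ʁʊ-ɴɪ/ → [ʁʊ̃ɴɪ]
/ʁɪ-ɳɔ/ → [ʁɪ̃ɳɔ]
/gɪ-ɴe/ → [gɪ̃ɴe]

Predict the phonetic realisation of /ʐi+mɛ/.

[ʐĩmɛ]

The data show regressive nasality assimilation (vowel nasalisation): /ʊ/ → [ʊ̃] before /ɴ/; /ɪ/ → [ɪ̃] before /ɳ/; /ɪ/ → [ɪ̃] before /ɴ/ — a vowel is nasalised by an immediately following nasal consonant.
The vowel /i/ is adjacent to the following nasal /m/, so it acquires [+nasal] and surfaces as [ĩ].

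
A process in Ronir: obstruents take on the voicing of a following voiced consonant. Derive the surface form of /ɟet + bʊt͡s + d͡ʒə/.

The rule targets /t/ (voiceless alveolar stop), which sits before the trigger /b/ (voiced).
The voiced alveolar stop is [d], so /t/ → [d].
The same rule applies at the second boundary: /t͡s/ → [d͡z] next to /d͡ʒ/.

[ɟedbʊd͡zd͡ʒə]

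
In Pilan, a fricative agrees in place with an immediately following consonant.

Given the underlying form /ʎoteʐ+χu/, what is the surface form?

/ʐ/ is a voiced retroflex fricative. The following trigger /χ/ is uvular, so /ʐ/ must become uvular as well.
Changing only its place to uvular gives [ʁ] — the voiced uvular fricative.

[ʎoteʁχu]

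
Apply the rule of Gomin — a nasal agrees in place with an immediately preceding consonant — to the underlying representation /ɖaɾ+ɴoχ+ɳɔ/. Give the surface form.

[ɖaɾnoχɴɔ]

/ɴ/ is a voiced uvular nasal. The preceding trigger /ɾ/ is alveolar, so /ɴ/ must become alveolar as well.
Changing only its place to alveolar gives [n] — the voiced alveolar nasal.
At the second juncture, /ɳ/ likewise becomes [ɴ] adjacent to /χ/.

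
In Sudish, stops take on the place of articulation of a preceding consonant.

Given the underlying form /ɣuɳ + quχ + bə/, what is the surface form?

The rule targets /q/ (voiceless uvular stop), which sits after the trigger /ɳ/ (retroflex).
The voiceless retroflex stop is [ʈ], so /q/ → [ʈ].
The same rule applies at the second boundary: /b/ → [ɢ] next to /χ/.

[ɣuɳʈuχɢə]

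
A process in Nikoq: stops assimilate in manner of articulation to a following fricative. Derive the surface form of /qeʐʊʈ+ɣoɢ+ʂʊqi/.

/ʈ/ is a voiceless retroflex stop. The following trigger /ɣ/ is a fricative, so /ʈ/ must become a fricative as well.
A voiceless retroflex fricative is [ʂ], so the surface segment is [ʂ].
The same rule applies at the second boundary: /ɢ/ → [ʁ] next to /ʂ/.

[qeʐʊʂɣoʁʂʊqi]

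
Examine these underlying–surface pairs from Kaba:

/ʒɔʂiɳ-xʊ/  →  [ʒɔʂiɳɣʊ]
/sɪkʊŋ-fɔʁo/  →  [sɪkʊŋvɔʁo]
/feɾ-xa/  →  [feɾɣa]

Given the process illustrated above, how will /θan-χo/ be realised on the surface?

[θanʁo]

The data show progressive voicing assimilation: /x/ → [ɣ] after /ɳ/; /f/ → [v] after /ŋ/; /x/ → [ɣ] after /ɾ/. In each pair only voicing changes, matching the preceding consonant, while place and manner stay constant.
The rule targets /χ/ (voiceless uvular fricative), which sits after the trigger /n/ (voiced).
Changing only its voicing to voiced gives [ʁ] — the voiced uvular fricative.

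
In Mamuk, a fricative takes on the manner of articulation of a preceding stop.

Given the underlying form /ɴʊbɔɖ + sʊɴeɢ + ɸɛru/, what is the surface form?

/s/ is a voiceless alveolar fricative. The preceding trigger /ɖ/ is a stop, so /s/ must become a stop as well.
A voiceless alveolar stop is [t], so the surface segment is [t].
The same rule applies at the second boundary: /ɸ/ → [p] next to /ɢ/.

[ɴʊbɔɖtʊɴeɢpɛru]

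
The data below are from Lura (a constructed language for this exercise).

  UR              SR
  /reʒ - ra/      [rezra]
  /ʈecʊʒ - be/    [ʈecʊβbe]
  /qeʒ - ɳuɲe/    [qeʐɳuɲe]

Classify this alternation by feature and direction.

Underlying /ʒ/ is realised as [z] next to /r/; /r/ itself does not change.
The change postalveolar → alveolar matches the place of the following /r/, identifying this as place assimilation.
Manner and voice are unchanged, so the assimilation is partial, not total.
Checking the remaining alternations: /ʒ/ → [β] before /b/ (postalveolar → bilabial, matching bilabial); /ʒ/ → [ʐ] before /ɳ/ (postalveolar → retroflex, matching retroflex) — only place changes, and always toward the following segment.
The trigger is the following segment, so the direction is regressive (anticipatory).

regressive place assimilation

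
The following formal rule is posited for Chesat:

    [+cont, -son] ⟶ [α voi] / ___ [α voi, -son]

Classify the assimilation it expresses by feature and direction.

regressive voicing assimilation

The shared variable α links the value of [voi] on the target to the same value on the neighbouring segment, so voicing is the feature that assimilates.
The conditioning segment sits to the right of the focus bar, meaning the trigger follows the segment that changes — regressive assimilation.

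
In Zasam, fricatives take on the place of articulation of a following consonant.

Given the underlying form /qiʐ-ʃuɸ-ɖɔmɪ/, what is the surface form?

[qiʒʃuʂɖɔmɪ]

/ʐ/ is a voiced retroflex fricative. The following trigger /ʃ/ is postalveolar, so /ʐ/ must become postalveolar as well.
The voiced postalveolar fricative is [ʒ], so /ʐ/ → [ʒ].
The same rule applies at the second boundary: /ɸ/ → [ʂ] next to /ɖ/.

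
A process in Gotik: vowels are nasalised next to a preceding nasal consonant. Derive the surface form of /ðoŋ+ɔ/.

The vowel /ɔ/ is adjacent to the preceding nasal /ŋ/, so it acquires [+nasal] and surfaces as [ɔ̃].

[ðoŋɔ̃]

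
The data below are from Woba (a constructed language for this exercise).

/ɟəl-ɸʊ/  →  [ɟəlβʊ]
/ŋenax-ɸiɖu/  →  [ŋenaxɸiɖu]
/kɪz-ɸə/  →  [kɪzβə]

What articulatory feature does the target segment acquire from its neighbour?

voicing

Comparing underlying and surface forms, /ɸ/ → [β] is the alternation; the neighbouring /l/ is constant.
The change voiceless → voiced matches the voicing of the preceding /l/, identifying this as voicing assimilation.
The same holds elsewhere in the data: /ɸ/ → [β] after /z/ (voiceless → voiced, matching voiced) — only voicing changes, and always toward the preceding segment.
Nothing changes in [ŋenaxɸiɖu]: there the adjacent consonants already agree in voicing (/ɸ/ and /x/ are both voiceless), so this form is consistent with the same rule.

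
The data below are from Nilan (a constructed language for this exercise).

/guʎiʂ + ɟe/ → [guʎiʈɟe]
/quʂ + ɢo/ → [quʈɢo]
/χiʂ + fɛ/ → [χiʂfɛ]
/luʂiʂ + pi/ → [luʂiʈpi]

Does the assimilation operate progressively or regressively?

regressive

The segment that alternates is /ʂ/, which surfaces as [ʈ] when adjacent to /ɟ/.
The change fricative → stop matches the manner of the following /ɟ/, identifying this as manner assimilation.
The same holds elsewhere in the data: /ʂ/ → [ʈ] before /ɢ/ (fricative → stop, matching a stop); /ʂ/ → [ʈ] before /p/ (fricative → stop, matching a stop) — only manner changes, and always toward the following segment.
No alternation appears in [χiʂfɛ]: there the adjacent consonants already agree in manner (/ʂ/ and /f/ are both fricatives), so this form is consistent with the same rule.
The trigger is the following segment, so the direction is regressive (anticipatory).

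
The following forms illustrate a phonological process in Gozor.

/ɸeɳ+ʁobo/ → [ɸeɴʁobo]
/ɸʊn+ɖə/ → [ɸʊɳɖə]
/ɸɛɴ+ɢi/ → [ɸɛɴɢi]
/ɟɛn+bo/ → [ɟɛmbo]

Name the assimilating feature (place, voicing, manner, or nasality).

place

The segment that alternates is /ɳ/, which surfaces as [ɴ] when adjacent to /ʁ/.
The change retroflex → uvular matches the place of the following /ʁ/, identifying this as place assimilation.
Checking the remaining alternations: /n/ → [ɳ] before /ɖ/ (alveolar → retroflex, matching retroflex); /n/ → [m] before /b/ (alveolar → bilabial, matching bilabial) — only place changes, and always toward the following segment.
No alternation appears in [ɸɛɴɢi]: there the adjacent consonants already agree in place (/ɴ/ and /ɢ/ are both uvular), so this form is consistent with the same rule.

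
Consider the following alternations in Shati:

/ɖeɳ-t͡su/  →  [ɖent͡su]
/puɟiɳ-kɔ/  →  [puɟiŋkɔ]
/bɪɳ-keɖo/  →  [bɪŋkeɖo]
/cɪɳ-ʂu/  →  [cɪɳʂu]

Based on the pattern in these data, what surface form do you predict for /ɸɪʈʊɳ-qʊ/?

The data show regressive place assimilation: /ɳ/ → [n] before /t͡s/; /ɳ/ → [ŋ] before /k/. In each pair only place changes, matching the following consonant, while manner and voice stay constant.
Nothing changes in [cɪɳʂu]: there the adjacent consonants already agree in place (/ɳ/ and /ʂ/ are both retroflex), so this form is consistent with the same rule.
The rule targets /ɳ/ (voiced retroflex nasal), which sits before the trigger /q/ (uvular).
A voiced uvular nasal is [ɴ], so the surface segment is [ɴ].

[ɸɪʈʊɴqʊ]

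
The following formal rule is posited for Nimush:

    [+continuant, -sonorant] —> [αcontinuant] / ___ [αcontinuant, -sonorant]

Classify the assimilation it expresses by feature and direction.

The shared variable α links the value of [continuant] on the target to that of the neighbouring obstruent. [continuant] distinguishes stops from fricatives — a manner-of-articulation feature — so this is manner assimilation.
Since the environment is written after the underscore, the trigger follows the target; the direction is regressive.

regressive manner assimilation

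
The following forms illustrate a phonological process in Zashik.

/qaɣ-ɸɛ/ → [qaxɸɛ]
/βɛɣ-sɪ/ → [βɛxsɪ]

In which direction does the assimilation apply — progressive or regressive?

Underlying /ɣ/ is realised as [x] next to /ɸ/; /ɸ/ itself does not change.
The change voiced → voiceless matches the voicing of the following /ɸ/, identifying this as voicing assimilation.
The same holds elsewhere in the data: /ɣ/ → [x] before /s/ (voiced → voiceless, matching voiceless) — only voicing changes, and always toward the following segment.
The trigger is the following segment, so the direction is regressive (anticipatory).

regressive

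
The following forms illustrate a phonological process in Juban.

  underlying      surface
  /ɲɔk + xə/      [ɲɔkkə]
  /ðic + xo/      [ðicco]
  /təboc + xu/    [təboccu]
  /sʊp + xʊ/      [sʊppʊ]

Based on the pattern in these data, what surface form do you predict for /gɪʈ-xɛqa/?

[gɪʈʈɛqa]

The data show progressive total assimilation (/x/ → [k] after /k/; /x/ → [c] after /c/; /x/ → [p] after /p/): in every case the target segment becomes identical to its preceding neighbour, copying more than a single feature.
/x/ is the segment targeted by the rule; it sits immediately after /ʈ/, so it assimilates completely and surfaces as [ʈ].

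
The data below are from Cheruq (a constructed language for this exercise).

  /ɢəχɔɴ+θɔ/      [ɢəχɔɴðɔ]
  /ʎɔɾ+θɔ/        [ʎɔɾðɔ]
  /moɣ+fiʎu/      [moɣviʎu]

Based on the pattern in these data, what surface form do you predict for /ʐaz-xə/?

[ʐazɣə]

The data show progressive voicing assimilation: /θ/ → [ð] after /ɴ/; /θ/ → [ð] after /ɾ/; /f/ → [v] after /ɣ/. In each pair only voicing changes, matching the preceding consonant, while place and manner stay constant.
The rule targets /x/ (voiceless velar fricative), which sits after the trigger /z/ (voiced).
A voiced velar fricative is [ɣ], so the surface segment is [ɣ].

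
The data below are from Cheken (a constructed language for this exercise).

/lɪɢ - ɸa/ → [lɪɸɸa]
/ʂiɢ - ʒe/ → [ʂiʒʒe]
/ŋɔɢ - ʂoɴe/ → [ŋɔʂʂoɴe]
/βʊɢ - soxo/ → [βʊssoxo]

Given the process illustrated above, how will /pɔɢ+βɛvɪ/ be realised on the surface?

[pɔββɛvɪ]

The data show regressive total assimilation (/ɢ/ → [ɸ] before /ɸ/; /ɢ/ → [ʒ] before /ʒ/; /ɢ/ → [ʂ] before /ʂ/; /ɢ/ → [s] before /s/): in every case the target segment becomes identical to its following neighbour, copying more than a single feature.
/ɢ/ is the segment targeted by the rule; it sits immediately before /β/, so it assimilates completely and surfaces as [β].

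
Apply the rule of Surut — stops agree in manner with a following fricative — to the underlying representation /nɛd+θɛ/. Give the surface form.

The rule targets /d/ (voiced alveolar stop), which sits before the trigger /θ/ (fricative).
The voiced alveolar fricative is [z], so /d/ → [z].

[nɛzθɛ]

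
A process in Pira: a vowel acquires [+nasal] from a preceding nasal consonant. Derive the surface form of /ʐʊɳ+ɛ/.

The vowel /ɛ/ is adjacent to the preceding nasal /ɳ/, so it acquires [+nasal] and surfaces as [ɛ̃].

[ʐʊɳɛ̃]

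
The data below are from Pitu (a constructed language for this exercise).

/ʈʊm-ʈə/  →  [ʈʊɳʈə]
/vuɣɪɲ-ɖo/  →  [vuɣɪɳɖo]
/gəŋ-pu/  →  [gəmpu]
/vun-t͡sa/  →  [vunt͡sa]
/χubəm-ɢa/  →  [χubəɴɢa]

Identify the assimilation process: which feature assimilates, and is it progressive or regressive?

regressive place assimilation

Comparing underlying and surface forms, /m/ → [ɳ] is the alternation; the neighbouring /ʈ/ is constant.
/m/ is bilabial while /ʈ/ is retroflex; the output [ɳ] is retroflex, matching the trigger — so the feature that spreads is place.
Manner and voice are unchanged, so the assimilation is partial, not total.
The same holds elsewhere in the data: /ɲ/ → [ɳ] before /ɖ/ (palatal → retroflex, matching retroflex); /ŋ/ → [m] before /p/ (velar → bilabial, matching bilabial); /m/ → [ɴ] before /ɢ/ (bilabial → uvular, matching uvular) — only place changes, and always toward the following segment.
No alternation appears in [vunt͡sa]: there the adjacent consonants already agree in place (/n/ and /t͡s/ are both alveolar), so this form is consistent with the same rule.
Since the segment that changes precedes the conditioning segment, the assimilation is regressive.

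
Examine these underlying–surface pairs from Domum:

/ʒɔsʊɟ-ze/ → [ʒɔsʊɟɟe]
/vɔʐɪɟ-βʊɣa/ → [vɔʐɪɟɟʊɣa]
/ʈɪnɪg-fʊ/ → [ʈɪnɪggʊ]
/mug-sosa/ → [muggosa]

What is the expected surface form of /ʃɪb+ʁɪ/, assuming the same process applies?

The data show progressive total assimilation (/z/ → [ɟ] after /ɟ/; /β/ → [ɟ] after /ɟ/; /f/ → [g] after /g/; /s/ → [g] after /g/): in every case the target segment becomes identical to its preceding neighbour, copying more than a single feature.
/ʁ/ is the segment targeted by the rule; it sits immediately after /b/, so it assimilates completely and surfaces as [b].

[ʃɪbbɪ]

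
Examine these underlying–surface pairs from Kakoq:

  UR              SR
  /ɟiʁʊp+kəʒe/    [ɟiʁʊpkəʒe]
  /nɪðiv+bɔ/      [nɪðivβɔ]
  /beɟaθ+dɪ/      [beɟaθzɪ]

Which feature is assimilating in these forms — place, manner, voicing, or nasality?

Comparing underlying and surface forms, /b/ → [β] is the alternation; the neighbouring /v/ is constant.
The change stop → fricative matches the manner of the preceding /v/, identifying this as manner assimilation.
The same holds elsewhere in the data: /d/ → [z] after /θ/ (stop → fricative, matching a fricative) — only manner changes, and always toward the preceding segment.
Nothing changes in [ɟiʁʊpkəʒe]: there the adjacent consonants already agree in manner (/k/ and /p/ are both stops), so this form is consistent with the same rule.

manner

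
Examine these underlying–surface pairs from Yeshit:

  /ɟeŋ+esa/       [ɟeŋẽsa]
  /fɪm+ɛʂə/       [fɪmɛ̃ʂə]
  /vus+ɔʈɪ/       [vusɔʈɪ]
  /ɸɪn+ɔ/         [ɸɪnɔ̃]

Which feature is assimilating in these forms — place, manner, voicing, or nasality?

nasality

The vowel /e/ surfaces as nasalised [ẽ] next to the preceding nasal /ŋ/ — it has acquired the [+nasal] feature of its neighbour.
The other forms show the same pattern: /ɛ/ → [ɛ̃] after /m/; /ɔ/ → [ɔ̃] after /n/ — each time a vowel is nasalised next to a preceding nasal.
No change occurs in [vusɔʈɪ] because the vowel at the boundary is adjacent to an oral consonant, not a nasal (/ɔ/ next to /s/).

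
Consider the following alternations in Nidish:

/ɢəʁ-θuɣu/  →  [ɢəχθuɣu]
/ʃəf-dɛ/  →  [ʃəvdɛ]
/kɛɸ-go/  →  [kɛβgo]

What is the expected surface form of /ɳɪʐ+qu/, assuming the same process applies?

The data show regressive voicing assimilation: /ʁ/ → [χ] before /θ/; /f/ → [v] before /d/; /ɸ/ → [β] before /g/. In each pair only voicing changes, matching the following consonant, while place and manner stay constant.
/ʐ/ is a voiced retroflex fricative. The following trigger /q/ is voiceless, so /ʐ/ must become voiceless as well.
A voiceless retroflex fricative is [ʂ], so the surface segment is [ʂ].

[ɳɪʂqu]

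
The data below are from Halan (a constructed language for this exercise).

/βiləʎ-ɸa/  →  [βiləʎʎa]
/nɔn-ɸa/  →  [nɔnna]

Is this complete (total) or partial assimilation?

total assimilation

The segment that alternates is /ɸ/, which surfaces as [ʎ] when adjacent to /ʎ/.
The output [ʎ] is identical to the trigger /ʎ/ — every feature (place, manner, voicing) has been copied — so this is total assimilation.
The other form behaves the same way: /ɸ/ → [n] after /n/ — in each case the output is a copy of the preceding consonant.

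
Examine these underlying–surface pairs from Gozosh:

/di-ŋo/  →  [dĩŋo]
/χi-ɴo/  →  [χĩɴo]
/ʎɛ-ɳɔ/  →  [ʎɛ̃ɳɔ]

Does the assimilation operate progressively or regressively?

regressive

The vowel /i/ surfaces as nasalised [ĩ] next to the following nasal /ŋ/ — it has acquired the [+nasal] feature of its neighbour.
Likewise in the remaining data: /i/ → [ĩ] before /ɴ/; /ɛ/ → [ɛ̃] before /ɳ/ — each time a vowel is nasalised next to a following nasal.
Because the conditioning nasal is to the right of the vowel that changes, the process is regressive (anticipatory).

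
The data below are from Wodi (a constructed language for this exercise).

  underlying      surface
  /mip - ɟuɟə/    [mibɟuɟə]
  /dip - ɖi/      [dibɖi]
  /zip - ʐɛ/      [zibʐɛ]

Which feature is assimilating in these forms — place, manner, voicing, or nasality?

voicing

Underlying /p/ is realised as [b] next to /ɟ/; /ɟ/ itself does not change.
/p/ is voiceless while /ɟ/ is voiced; the output [b] is voiced, matching the trigger — so the feature that spreads is voicing.
The other alternating forms pattern the same way: /p/ → [b] before /ɖ/ (voiceless → voiced, matching voiced); /p/ → [b] before /ʐ/ (voiceless → voiced, matching voiced) — only voicing changes, and always toward the following segment.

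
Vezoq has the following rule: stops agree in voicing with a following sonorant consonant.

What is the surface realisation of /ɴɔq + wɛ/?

[ɴɔɢwɛ]

/q/ is a voiceless uvular stop. The following trigger /w/ is voiced, so /q/ must become voiced as well.
Changing only its voicing to voiced gives [ɢ] — the voiced uvular stop.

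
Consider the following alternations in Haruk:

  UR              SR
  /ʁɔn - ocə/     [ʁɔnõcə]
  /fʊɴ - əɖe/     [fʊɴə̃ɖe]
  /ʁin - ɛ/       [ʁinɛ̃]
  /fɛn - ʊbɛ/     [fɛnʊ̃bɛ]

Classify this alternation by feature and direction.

The vowel /o/ surfaces as nasalised [õ] next to the preceding nasal /n/ — it has acquired the [+nasal] feature of its neighbour.
The other forms show the same pattern: /ə/ → [ə̃] after /ɴ/; /ɛ/ → [ɛ̃] after /n/; /ʊ/ → [ʊ̃] after /n/ — each time a vowel is nasalised next to a preceding nasal.
Because the conditioning nasal is to the left of the vowel that changes, the process is progressive (perseverative).

progressive nasality assimilation (vowel nasalisation)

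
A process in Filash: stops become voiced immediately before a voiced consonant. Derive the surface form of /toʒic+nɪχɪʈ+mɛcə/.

/c/ is a voiceless palatal stop. The following trigger /n/ is voiced, so /c/ must become voiced as well.
A voiced palatal stop is [ɟ], so the surface segment is [ɟ].
At the second juncture, /ʈ/ likewise becomes [ɖ] adjacent to /m/.

[toʒiɟnɪχɪɖmɛcə]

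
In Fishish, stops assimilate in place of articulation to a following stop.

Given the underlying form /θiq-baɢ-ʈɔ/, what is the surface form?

[θipbaɖʈɔ]

/q/ is a voiceless uvular stop. The following trigger /b/ is bilabial, so /q/ must become bilabial as well.
Changing only its place to bilabial gives [p] — the voiceless bilabial stop.
The same rule applies at the second boundary: /ɢ/ → [ɖ] next to /ʈ/.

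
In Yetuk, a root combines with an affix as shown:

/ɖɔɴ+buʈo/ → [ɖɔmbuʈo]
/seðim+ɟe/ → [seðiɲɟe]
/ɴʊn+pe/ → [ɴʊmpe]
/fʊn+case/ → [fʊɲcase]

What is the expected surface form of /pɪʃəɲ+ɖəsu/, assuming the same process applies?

[pɪʃəɳɖəsu]

The data show regressive place assimilation: /ɴ/ → [m] before /b/; /m/ → [ɲ] before /ɟ/; /n/ → [m] before /p/; /n/ → [ɲ] before /c/. In each pair only place changes, matching the following consonant, while manner and voice stay constant.
The rule targets /ɲ/ (voiced palatal nasal), which sits before the trigger /ɖ/ (retroflex).
A voiced retroflex nasal is [ɳ], so the surface segment is [ɳ].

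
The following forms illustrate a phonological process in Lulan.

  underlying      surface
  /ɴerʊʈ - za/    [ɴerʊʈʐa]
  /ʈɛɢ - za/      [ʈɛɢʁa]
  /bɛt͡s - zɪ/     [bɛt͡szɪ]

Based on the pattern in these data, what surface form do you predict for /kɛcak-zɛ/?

[kɛcakɣɛ]

The data show progressive place assimilation: /z/ → [ʐ] after /ʈ/; /z/ → [ʁ] after /ɢ/. In each pair only place changes, matching the preceding consonant, while manner and voice stay constant.
Nothing changes in [bɛt͡szɪ]: there the adjacent consonants already agree in place (/z/ and /t͡s/ are both alveolar), so this form is consistent with the same rule.
/z/ is a voiced alveolar fricative. The preceding trigger /k/ is velar, so /z/ must become velar as well.
A voiced velar fricative is [ɣ], so the surface segment is [ɣ].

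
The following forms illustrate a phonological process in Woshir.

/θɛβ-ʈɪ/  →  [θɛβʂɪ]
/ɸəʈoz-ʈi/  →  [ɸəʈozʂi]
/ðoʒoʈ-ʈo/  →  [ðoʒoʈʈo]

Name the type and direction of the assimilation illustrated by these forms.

Comparing underlying and surface forms, /ʈ/ → [ʂ] is the alternation; the neighbouring /β/ is constant.
The change stop → fricative matches the manner of the preceding /β/, identifying this as manner assimilation.
Place and voice are unchanged, so the assimilation is partial, not total.
The other alternating form patterns the same way: /ʈ/ → [ʂ] after /z/ (stop → fricative, matching a fricative) — only manner changes, and always toward the preceding segment.
Nothing changes in [ðoʒoʈʈo]: there the adjacent consonants already agree in manner (/ʈ/ and /ʈ/ are both stops), so this form is consistent with the same rule.
The trigger is the preceding segment, so the direction is progressive (perseverative).

progressive manner assimilation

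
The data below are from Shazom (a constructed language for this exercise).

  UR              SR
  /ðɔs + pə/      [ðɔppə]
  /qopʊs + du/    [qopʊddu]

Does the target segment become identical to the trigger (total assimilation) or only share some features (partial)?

total assimilation

The segment that alternates is /s/, which surfaces as [p] when adjacent to /p/.
The output [p] is identical to the trigger /p/ — every feature (place, manner, voicing) has been copied — so this is total assimilation.
The remaining alternation confirms this: /s/ → [d] before /d/ — in each case the output is a copy of the following consonant.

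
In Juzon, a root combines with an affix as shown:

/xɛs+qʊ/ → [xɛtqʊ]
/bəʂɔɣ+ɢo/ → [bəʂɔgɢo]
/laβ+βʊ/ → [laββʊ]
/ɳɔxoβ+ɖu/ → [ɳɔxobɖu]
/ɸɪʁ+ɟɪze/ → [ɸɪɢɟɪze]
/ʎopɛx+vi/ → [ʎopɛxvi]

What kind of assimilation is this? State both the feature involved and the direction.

regressive manner assimilation

Underlying /s/ is realised as [t] next to /q/; /q/ itself does not change.
/s/ is a fricative while /q/ is a stop; the output [t] is a stop, matching the trigger — so the feature that spreads is manner.
Place and voice are unchanged, so the assimilation is partial, not total.
The same holds elsewhere in the data: /ɣ/ → [g] before /ɢ/ (fricative → stop, matching a stop); /β/ → [b] before /ɖ/ (fricative → stop, matching a stop); /ʁ/ → [ɢ] before /ɟ/ (fricative → stop, matching a stop) — only manner changes, and always toward the following segment.
No alternation appears in [laββʊ], [ʎopɛxvi]: there the adjacent consonants already agree in manner (/β/ and /β/ are both fricatives; /x/ and /v/ are both fricatives), so these forms are consistent with the same rule.
Since the segment that changes precedes the conditioning segment, the assimilation is regressive.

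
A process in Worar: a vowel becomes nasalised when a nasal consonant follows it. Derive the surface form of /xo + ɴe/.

/o/ sits next to the nasal /ɴ/ and is therefore nasalised to [õ].

[xõɴe]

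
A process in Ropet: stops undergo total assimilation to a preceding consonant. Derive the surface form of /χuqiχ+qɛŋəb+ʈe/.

[χuqiχχɛŋəbbe]

/q/ is the segment targeted by the rule; it sits immediately after /χ/, so it assimilates completely and surfaces as [χ].
The same rule applies at the second boundary: /ʈ/ → [b] next to /b/.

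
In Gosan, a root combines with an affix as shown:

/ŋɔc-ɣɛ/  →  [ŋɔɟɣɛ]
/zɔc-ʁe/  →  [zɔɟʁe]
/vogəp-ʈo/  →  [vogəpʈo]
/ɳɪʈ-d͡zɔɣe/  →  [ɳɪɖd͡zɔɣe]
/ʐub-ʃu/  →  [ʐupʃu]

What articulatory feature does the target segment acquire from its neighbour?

voicing

The segment that alternates is /c/, which surfaces as [ɟ] when adjacent to /ɣ/.
The change voiceless → voiced matches the voicing of the following /ɣ/, identifying this as voicing assimilation.
Checking the remaining alternations: /c/ → [ɟ] before /ʁ/ (voiceless → voiced, matching voiced); /ʈ/ → [ɖ] before /d͡z/ (voiceless → voiced, matching voiced); /b/ → [p] before /ʃ/ (voiced → voiceless, matching voiceless) — only voicing changes, and always toward the following segment.
No alternation appears in [vogəpʈo]: there the adjacent consonants already agree in voicing (/p/ and /ʈ/ are both voiceless), so this form is consistent with the same rule.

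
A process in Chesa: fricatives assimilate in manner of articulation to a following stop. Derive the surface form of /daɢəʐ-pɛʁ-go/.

[daɢəɖpɛɢgo]

The rule targets /ʐ/ (voiced retroflex fricative), which sits before the trigger /p/ (stop).
The voiced retroflex stop is [ɖ], so /ʐ/ → [ɖ].
The same rule applies at the second boundary: /ʁ/ → [ɢ] next to /g/.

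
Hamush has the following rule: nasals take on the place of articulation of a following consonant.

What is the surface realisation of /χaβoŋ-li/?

/ŋ/ is a voiced velar nasal. The following trigger /l/ is alveolar, so /ŋ/ must become alveolar as well.
A voiced alveolar nasal is [n], so the surface segment is [n].

[χaβonli]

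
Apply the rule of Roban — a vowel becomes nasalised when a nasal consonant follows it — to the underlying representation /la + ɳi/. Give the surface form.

[lãɳi]

The vowel /a/ is adjacent to the following nasal /ɳ/, so it acquires [+nasal] and surfaces as [ã].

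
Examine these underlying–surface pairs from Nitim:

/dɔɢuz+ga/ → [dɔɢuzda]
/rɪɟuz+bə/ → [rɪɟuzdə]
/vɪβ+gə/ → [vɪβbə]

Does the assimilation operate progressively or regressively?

Underlying /g/ is realised as [d] next to /z/; /z/ itself does not change.
The change velar → alveolar matches the place of the preceding /z/, identifying this as place assimilation.
The same holds elsewhere in the data: /b/ → [d] after /z/ (bilabial → alveolar, matching alveolar); /g/ → [b] after /β/ (velar → bilabial, matching bilabial) — only place changes, and always toward the preceding segment.
Since the segment that changes follows the conditioning segment, the assimilation is progressive.

progressive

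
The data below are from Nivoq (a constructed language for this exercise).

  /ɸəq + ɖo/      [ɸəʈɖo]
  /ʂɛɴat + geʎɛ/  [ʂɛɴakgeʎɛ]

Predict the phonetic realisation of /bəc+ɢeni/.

[bəqɢeni]

The data show regressive place assimilation: /q/ → [ʈ] before /ɖ/; /t/ → [k] before /g/. In each pair only place changes, matching the following consonant, while manner and voice stay constant.
The rule targets /c/ (voiceless palatal stop), which sits before the trigger /ɢ/ (uvular).
Changing only its place to uvular gives [q] — the voiceless uvular stop.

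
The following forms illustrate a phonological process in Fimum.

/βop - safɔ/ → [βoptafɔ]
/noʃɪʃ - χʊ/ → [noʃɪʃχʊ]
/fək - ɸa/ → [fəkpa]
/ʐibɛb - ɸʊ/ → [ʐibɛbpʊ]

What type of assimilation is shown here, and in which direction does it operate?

The segment that alternates is /s/, which surfaces as [t] when adjacent to /p/.
The change fricative → stop matches the manner of the preceding /p/, identifying this as manner assimilation.
Place and voice are unchanged, so the assimilation is partial, not total.
The same holds elsewhere in the data: /ɸ/ → [p] after /k/ (fricative → stop, matching a stop); /ɸ/ → [p] after /b/ (fricative → stop, matching a stop) — only manner changes, and always toward the preceding segment.
No alternation appears in [noʃɪʃχʊ]: there the adjacent consonants already agree in manner (/χ/ and /ʃ/ are both fricatives), so this form is consistent with the same rule.
Since the segment that changes follows the conditioning segment, the assimilation is progressive.

progressive manner assimilation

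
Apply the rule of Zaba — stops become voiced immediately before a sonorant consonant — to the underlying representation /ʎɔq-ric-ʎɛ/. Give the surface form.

/q/ is a voiceless uvular stop. The following trigger /r/ is voiced, so /q/ must become voiced as well.
Changing only its voicing to voiced gives [ɢ] — the voiced uvular stop.
The same rule applies at the second boundary: /c/ → [ɟ] next to /ʎ/.

[ʎɔɢriɟʎɛ]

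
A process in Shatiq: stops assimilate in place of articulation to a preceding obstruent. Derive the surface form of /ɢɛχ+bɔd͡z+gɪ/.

/b/ is a voiced bilabial stop. The preceding trigger /χ/ is uvular, so /b/ must become uvular as well.
Changing only its place to uvular gives [ɢ] — the voiced uvular stop.
At the second juncture, /g/ likewise becomes [d] adjacent to /d͡z/.

[ɢɛχɢɔd͡zdɪ]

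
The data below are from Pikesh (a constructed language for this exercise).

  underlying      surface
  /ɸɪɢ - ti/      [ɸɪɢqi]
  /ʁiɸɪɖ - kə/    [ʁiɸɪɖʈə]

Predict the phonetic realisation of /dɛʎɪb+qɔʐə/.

The data show progressive place assimilation: /t/ → [q] after /ɢ/; /k/ → [ʈ] after /ɖ/. In each pair only place changes, matching the preceding consonant, while manner and voice stay constant.
/q/ is a voiceless uvular stop. The preceding trigger /b/ is bilabial, so /q/ must become bilabial as well.
Changing only its place to bilabial gives [p] — the voiceless bilabial stop.

[dɛʎɪbpɔʐə]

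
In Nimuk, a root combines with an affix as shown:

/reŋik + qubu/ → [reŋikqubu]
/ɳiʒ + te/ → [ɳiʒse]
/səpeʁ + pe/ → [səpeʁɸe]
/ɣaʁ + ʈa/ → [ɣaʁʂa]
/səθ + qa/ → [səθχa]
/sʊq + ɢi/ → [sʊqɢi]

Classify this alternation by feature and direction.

The segment that alternates is /t/, which surfaces as [s] when adjacent to /ʒ/.
The change stop → fricative matches the manner of the preceding /ʒ/, identifying this as manner assimilation.
Place and voice are unchanged, so the assimilation is partial, not total.
The same holds elsewhere in the data: /p/ → [ɸ] after /ʁ/ (stop → fricative, matching a fricative); /ʈ/ → [ʂ] after /ʁ/ (stop → fricative, matching a fricative); /q/ → [χ] after /θ/ (stop → fricative, matching a fricative) — only manner changes, and always toward the preceding segment.
No alternation appears in [reŋikqubu], [sʊqɢi]: there the adjacent consonants already agree in manner (/q/ and /k/ are both stops; /ɢ/ and /q/ are both stops), so these forms are consistent with the same rule.
Since the segment that changes follows the conditioning segment, the assimilation is progressive.

progressive manner assimilation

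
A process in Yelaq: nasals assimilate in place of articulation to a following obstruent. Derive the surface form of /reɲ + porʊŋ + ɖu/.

[remporʊɳɖu]

/ɲ/ is a voiced palatal nasal. The following trigger /p/ is bilabial, so /ɲ/ must become bilabial as well.
Changing only its place to bilabial gives [m] — the voiced bilabial nasal.
At the second juncture, /ŋ/ likewise becomes [ɳ] adjacent to /ɖ/.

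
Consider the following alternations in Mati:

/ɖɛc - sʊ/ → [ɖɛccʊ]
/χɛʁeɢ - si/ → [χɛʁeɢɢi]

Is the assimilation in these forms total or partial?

The segment that alternates is /s/, which surfaces as [c] when adjacent to /c/.
The output [c] is identical to the trigger /c/ — every feature (place, manner, voicing) has been copied — so this is total assimilation.
The other form behaves the same way: /s/ → [ɢ] after /ɢ/ — in each case the output is a copy of the preceding consonant.

total assimilation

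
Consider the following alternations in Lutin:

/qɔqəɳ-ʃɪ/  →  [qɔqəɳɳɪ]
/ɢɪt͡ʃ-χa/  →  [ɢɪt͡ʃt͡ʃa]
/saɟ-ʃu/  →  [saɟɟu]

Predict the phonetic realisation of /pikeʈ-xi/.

The data show progressive total assimilation (/ʃ/ → [ɳ] after /ɳ/; /χ/ → [t͡ʃ] after /t͡ʃ/; /ʃ/ → [ɟ] after /ɟ/): in every case the target segment becomes identical to its preceding neighbour, copying more than a single feature.
/x/ is the segment targeted by the rule; it sits immediately after /ʈ/, so it assimilates completely and surfaces as [ʈ].

[pikeʈʈi]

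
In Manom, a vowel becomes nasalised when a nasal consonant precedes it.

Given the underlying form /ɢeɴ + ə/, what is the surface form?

[ɢeɴə̃]

The vowel /ə/ is adjacent to the preceding nasal /ɴ/, so it acquires [+nasal] and surfaces as [ə̃].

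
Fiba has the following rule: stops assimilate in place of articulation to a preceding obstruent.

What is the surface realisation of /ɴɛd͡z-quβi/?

[ɴɛd͡ztuβi]

The rule targets /q/ (voiceless uvular stop), which sits after the trigger /d͡z/ (alveolar).
The voiceless alveolar stop is [t], so /q/ → [t].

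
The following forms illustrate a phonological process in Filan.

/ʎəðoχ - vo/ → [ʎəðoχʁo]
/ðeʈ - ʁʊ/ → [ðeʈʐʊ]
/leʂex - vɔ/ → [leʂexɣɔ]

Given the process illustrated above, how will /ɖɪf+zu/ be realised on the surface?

The data show progressive place assimilation: /v/ → [ʁ] after /χ/; /ʁ/ → [ʐ] after /ʈ/; /v/ → [ɣ] after /x/. In each pair only place changes, matching the preceding consonant, while manner and voice stay constant.
The rule targets /z/ (voiced alveolar fricative), which sits after the trigger /f/ (labiodental).
Changing only its place to labiodental gives [v] — the voiced labiodental fricative.

[ɖɪfvu]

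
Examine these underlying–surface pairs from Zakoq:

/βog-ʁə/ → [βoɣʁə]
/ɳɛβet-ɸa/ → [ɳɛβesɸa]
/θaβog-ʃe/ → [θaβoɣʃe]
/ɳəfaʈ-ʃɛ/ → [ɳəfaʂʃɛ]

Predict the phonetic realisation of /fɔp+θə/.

[fɔɸθə]

The data show regressive manner assimilation: /g/ → [ɣ] before /ʁ/; /t/ → [s] before /ɸ/; /g/ → [ɣ] before /ʃ/; /ʈ/ → [ʂ] before /ʃ/. In each pair only manner changes, matching the following consonant, while place and voice stay constant.
/p/ is a voiceless bilabial stop. The following trigger /θ/ is a fricative, so /p/ must become a fricative as well.
A voiceless bilabial fricative is [ɸ], so the surface segment is [ɸ].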